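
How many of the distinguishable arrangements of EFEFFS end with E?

With the last slot taken by E, it remains to arrange the other 5 letters (FEFFS).
Those 5 letters have F appearing 3 times, giving (5)!/(3!) = 20.

20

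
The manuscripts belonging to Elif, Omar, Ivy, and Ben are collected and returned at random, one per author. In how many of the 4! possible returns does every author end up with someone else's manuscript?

Count assignments avoiding every fixed point. For any j of the 4 authors fixed to their own manuscript, the other 4−j can be arranged in (4−j)! ways.
By inclusion–exclusion this is Σ_{j=0}^{4} (−1)^j C(4,j)·(4−j)!.
Computing: 24 − 24 + 12 − 4 + 1 = 9.

9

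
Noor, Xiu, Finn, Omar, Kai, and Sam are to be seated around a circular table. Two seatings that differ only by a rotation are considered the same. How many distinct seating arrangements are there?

Fix one person's seat to break rotational symmetry; the remaining 5 people can be arranged in (5)! = 120 ways.

120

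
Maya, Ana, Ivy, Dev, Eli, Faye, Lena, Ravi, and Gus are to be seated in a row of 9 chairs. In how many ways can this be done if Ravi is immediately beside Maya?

Treat {Ravi, Maya} as a single unit. There are 8 units to order, and the pair itself can be ordered 2 ways.
So the count is 2·(8)! = 80640.

80640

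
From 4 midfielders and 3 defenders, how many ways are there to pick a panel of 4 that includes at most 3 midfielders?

Split by how many midfielders are chosen (0 through 3).
Sum: C(4,0)·C(3,4) + C(4,1)·C(3,3) + C(4,2)·C(3,2) + C(4,3)·C(3,1) = 0 + 4 + 18 + 12 = 34.

34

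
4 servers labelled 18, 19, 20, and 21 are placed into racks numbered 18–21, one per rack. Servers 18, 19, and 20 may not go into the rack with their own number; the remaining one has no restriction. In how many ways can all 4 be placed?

11

Let Aᵢ (for i ∈ {18, 19, 20}) be the placements that put server i in its forbidden rack. Any j of these fix j positions, leaving (4−j)! ways to fill the rest, and there are C(3,j) ways to pick which j.
By inclusion–exclusion, the number of valid placements is Σ_{j=0}^{3} (−1)^j C(3,j)·(4−j)!.
Computing: 24 − 18 + 6 − 1 = 11.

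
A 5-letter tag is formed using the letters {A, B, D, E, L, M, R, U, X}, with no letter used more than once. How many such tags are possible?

Choose and order 5 of the 9 symbols: the first letter has 9 options, the next 8, and so on down to 5.
That product is 9 × 8 × 7 × 6 × 5 = 15120.

15120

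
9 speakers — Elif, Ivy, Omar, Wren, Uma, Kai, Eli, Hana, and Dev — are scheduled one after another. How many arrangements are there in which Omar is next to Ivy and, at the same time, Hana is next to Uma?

20160

Treat {Omar,Ivy} as one block (2 orders) and {Hana,Uma} as another (2 orders).
That leaves 7 units to arrange: 2 × 2 × 7! = 4 × 5040 = 20160.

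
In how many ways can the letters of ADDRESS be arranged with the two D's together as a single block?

Treat the 2 copies of D as a single block. The multiset to arrange is then {DD, A, E, R, S, S}, 6 items in all.
That gives (6)!/(2!) = 360 arrangements.

360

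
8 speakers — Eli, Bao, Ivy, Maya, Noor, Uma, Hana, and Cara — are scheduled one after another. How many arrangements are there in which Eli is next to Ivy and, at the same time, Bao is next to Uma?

Treat {Eli,Ivy} as one block (2 orders) and {Bao,Uma} as another (2 orders).
That leaves 6 units to arrange: 2 × 2 × 6! = 4 × 720 = 2880.

2880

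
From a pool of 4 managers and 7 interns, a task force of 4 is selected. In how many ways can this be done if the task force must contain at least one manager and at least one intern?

294

Total 4-person selections from all 11: C(11,4) = 330.
Selections missing a whole group: no managers → C(7,4) = 35; no interns → C(4,4) = 1.
Both groups omitted at once is impossible, so 330 − 36 = 294.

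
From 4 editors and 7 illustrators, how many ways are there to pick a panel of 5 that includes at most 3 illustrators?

Split by how many illustrators are chosen (0 through 3).
Sum: C(7,0)·C(4,5) + C(7,1)·C(4,4) + C(7,2)·C(4,3) + C(7,3)·C(4,2) = 0 + 7 + 84 + 210 = 301.

301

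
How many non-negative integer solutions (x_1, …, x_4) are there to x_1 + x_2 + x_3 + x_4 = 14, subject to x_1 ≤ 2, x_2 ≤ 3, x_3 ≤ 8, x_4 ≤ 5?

30

Ignoring the caps, the number of non-negative solutions to x_1+…+x_4 = 14 is C(17,3) = 680.
Subtract solutions that violate a single cap (substitute x_i' = x_i − (cap_i+1)): x_1 ≥ 3 gives C(14,3) = 364; x_2 ≥ 4 gives C(13,3) = 286; x_3 ≥ 9 gives C(8,3) = 56; x_4 ≥ 6 gives C(11,3) = 165. Together 871.
Add back pairs where two caps are both exceeded: 120 + 10 + 56 + 4 + 35 + 0 = 225.
Subtract triples: 0 + 4 + 0 + 0 = 4.
By inclusion–exclusion the count is 680 − 871 + 225 − 4 = 30.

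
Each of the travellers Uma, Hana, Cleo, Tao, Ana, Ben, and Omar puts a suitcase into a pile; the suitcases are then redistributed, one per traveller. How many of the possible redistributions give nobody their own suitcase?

1854

Let Aᵢ be the assignments in which traveller i gets their own suitcase. We want the size of the complement of A₁∪…∪A_7.
By inclusion–exclusion this is Σ_{j=0}^{7} (−1)^j C(7,j)·(7−j)!.
Computing: 5040 − 5040 + 2520 − 840 + 210 − 42 + 7 − 1 = 1854.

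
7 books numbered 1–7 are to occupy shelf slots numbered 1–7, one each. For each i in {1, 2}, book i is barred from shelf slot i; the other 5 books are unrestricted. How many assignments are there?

Let Aᵢ (for i ∈ {1, 2}) be the placements that put book i in its forbidden shelf slot. Any j of these fix j positions, leaving (7−j)! ways to fill the rest, and there are C(2,j) ways to pick which j.
By inclusion–exclusion, the number of valid placements is Σ_{j=0}^{2} (−1)^j C(2,j)·(7−j)!.
Computing: 5040 − 1440 + 120 = 3720.

3720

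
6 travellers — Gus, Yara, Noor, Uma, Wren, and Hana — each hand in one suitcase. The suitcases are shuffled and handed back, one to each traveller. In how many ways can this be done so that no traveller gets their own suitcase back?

This is the derangement count D_6: permutations of 6 items with no fixed point.
By inclusion–exclusion this is Σ_{j=0}^{6} (−1)^j C(6,j)·(6−j)!.
Computing: 720 − 720 + 360 − 120 + 30 − 6 + 1 = 265.

265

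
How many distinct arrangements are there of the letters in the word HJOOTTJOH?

7560

HJOOTTJOH has 9 letters with H appearing twice, J appearing twice, O appearing 3 times, and T appearing twice.
Dividing 9! = 362880 by 3!·2!·2!·2! = 48 for the repeated letters gives 7560.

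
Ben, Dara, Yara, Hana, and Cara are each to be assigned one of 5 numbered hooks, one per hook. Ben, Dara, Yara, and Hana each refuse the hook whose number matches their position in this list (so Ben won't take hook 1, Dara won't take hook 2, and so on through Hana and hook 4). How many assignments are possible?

Let Aᵢ (for 1 ≤ i ≤ 4) be the placements that put person i in their forbidden hook. Any j of these fix j positions, leaving (5−j)! ways to fill the rest, and there are C(4,j) ways to pick which j.
By inclusion–exclusion, the number of valid placements is Σ_{j=0}^{4} (−1)^j C(4,j)·(5−j)!.
Computing: 120 − 96 + 36 − 8 + 1 = 53.

53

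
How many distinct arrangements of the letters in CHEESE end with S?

20

Fix S in the last position and arrange the remaining 5 letters.
Those 5 letters have E appearing 3 times, giving (5)!/(3!) = 20.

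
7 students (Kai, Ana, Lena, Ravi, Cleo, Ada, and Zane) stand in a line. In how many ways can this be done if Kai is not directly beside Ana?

There are 7! = 5040 arrangements in all. If Kai and Ana are adjacent, merging them into one block gives 2·(6)! = 1440 arrangements.
Complementary counting: 5040 − 1440 = 3600.

3600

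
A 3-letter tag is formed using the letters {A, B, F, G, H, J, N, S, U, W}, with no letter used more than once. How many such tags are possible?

720

This is a permutation of 3 out of 10: P(10,3) = 10!/7!.
That product is 10 × 9 × 8 = 720.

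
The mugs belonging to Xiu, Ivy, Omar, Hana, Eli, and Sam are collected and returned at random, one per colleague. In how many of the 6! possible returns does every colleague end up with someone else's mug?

This is the derangement count D_6: permutations of 6 items with no fixed point.
By inclusion–exclusion this is Σ_{j=0}^{6} (−1)^j C(6,j)·(6−j)!.
Computing: 720 − 720 + 360 − 120 + 30 − 6 + 1 = 265.

265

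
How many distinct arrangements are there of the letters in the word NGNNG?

10

NGNNG has 5 letters with G appearing twice and N appearing 3 times.
The number of distinct arrangements is 5!/(3!·2!) = 120/12 = 10.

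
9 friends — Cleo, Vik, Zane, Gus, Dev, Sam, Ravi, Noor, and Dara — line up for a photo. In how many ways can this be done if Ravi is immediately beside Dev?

Place the 7 others and the Ravi-Dev pair as 8 objects in a line; the pair has 2 internal arrangements.
That gives 2 × 8! = 2 × 40320 = 80640.

80640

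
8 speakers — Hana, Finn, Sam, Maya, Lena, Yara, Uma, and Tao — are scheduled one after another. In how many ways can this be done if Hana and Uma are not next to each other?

30240

Of the 8! = 40320 arrangements, those with Hana and Uma adjacent number 2 × 7! = 10080 (treat the pair as a block with 2 internal orders).
Complementary counting: 40320 − 10080 = 30240.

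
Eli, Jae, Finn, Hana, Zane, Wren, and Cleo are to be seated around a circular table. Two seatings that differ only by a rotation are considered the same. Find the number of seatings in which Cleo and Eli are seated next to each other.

240

Glue Cleo and Eli into a block (2 internal orders). Seating 6 units around a circle gives (5)! arrangements.
So 2 × (5)! = 2 × 120 = 240.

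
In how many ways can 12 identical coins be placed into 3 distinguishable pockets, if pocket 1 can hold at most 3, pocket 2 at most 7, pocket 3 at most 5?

10

By stars and bars, unrestricted non-negative solutions to x_1+…+x_3 = 12 number C(12+2,2) = 91.
Subtract solutions that violate a single cap (substitute x_i' = x_i − (cap_i+1)): x_1 ≥ 4 gives C(10,2) = 45; x_2 ≥ 8 gives C(6,2) = 15; x_3 ≥ 6 gives C(8,2) = 28. Together 88.
Add back pairs where two caps are both exceeded: 1 + 6 + 0 = 7.
By inclusion–exclusion the count is 91 − 88 + 7 = 10.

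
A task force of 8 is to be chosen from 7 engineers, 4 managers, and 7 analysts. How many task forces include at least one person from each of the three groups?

With no constraint there are C(18,8) = 43758 possible selections.
Subtract selections that omit an entire group: no engineers → C(11,8) = 165; no managers → C(14,8) = 3003; no analysts → C(11,8) = 165.
Add back selections omitting two groups (i.e. drawn from a single group): C(7,8) + C(4,8) + C(7,8) = 0.
By inclusion–exclusion: 43758 − 3333 + 0 = 40425.

40425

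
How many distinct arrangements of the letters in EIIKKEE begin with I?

Fix I in the first position and arrange the remaining 6 letters.
Those 6 letters have E appearing 3 times and K appearing twice, giving (6)!/(3!·2!) = 60.

60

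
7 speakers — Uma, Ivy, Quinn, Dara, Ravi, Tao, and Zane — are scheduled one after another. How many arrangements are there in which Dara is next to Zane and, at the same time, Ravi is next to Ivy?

Treat {Dara,Zane} as one block (2 orders) and {Ravi,Ivy} as another (2 orders).
That leaves 5 units to arrange: 2 × 2 × 5! = 4 × 120 = 480.

480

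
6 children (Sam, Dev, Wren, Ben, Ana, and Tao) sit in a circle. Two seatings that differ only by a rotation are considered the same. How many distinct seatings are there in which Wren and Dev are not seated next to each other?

Without the restriction there are (5)! = 120 seatings.
Those with Wren next to Dev: fuse the pair into one unit and seat 5 units around a circle — 2·(4)! = 48.
Subtracting, 120 − 48 = 72.

72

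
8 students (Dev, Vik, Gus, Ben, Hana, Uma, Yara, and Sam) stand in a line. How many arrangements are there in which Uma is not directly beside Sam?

Of the 8! = 40320 arrangements, those with Uma and Sam adjacent number 2 × 7! = 10080 (treat the pair as a block with 2 internal orders).
Complementary counting: 40320 − 10080 = 30240.

30240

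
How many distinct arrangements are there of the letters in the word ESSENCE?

420

Letter multiplicities in ESSENCE: C×1, E×3, N×1, S×2.
Dividing 7! = 5040 by 3!·2! = 12 for the repeated letters gives 420.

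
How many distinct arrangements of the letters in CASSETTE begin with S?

Fix S in the first position and arrange the remaining 7 letters.
Those 7 letters have E appearing twice and T appearing twice, giving (7)!/(2!·2!) = 1260.

1260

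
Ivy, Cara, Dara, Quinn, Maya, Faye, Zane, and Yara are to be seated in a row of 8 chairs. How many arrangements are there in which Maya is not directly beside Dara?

30240

There are 8! = 40320 arrangements in all. If Maya and Dara are adjacent, merging them into one block gives 2·(7)! = 10080 arrangements.
Complementary counting: 40320 − 10080 = 30240.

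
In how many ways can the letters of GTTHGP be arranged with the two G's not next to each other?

120

Total arrangements of GTTHGP: 6!/(2!·2!) = 180.
Arrangements with the G's together: treat GG as one letter, giving (5)!/(2!) = 60.
Subtracting, 180 − 60 = 120 arrangements keep the G's apart.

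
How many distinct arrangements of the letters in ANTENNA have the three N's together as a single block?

60

Treat the 3 copies of N as a single block. The multiset to arrange is then {NNN, A, A, E, T}, 5 items in all.
That gives (5)!/(2!) = 60 arrangements.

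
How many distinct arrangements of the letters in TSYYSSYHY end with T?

Fix T in the last position and arrange the remaining 8 letters.
Those 8 letters have S appearing 3 times and Y appearing 4 times, giving (8)!/(4!·3!) = 280.

280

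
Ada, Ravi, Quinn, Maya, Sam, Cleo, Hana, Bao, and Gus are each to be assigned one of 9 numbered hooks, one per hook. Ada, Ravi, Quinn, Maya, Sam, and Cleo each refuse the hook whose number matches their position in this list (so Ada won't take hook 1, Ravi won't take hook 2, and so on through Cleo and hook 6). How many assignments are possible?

183822

Let Aᵢ (for 1 ≤ i ≤ 6) be the placements that put person i in their forbidden hook. Any j of these fix j positions, leaving (9−j)! ways to fill the rest, and there are C(6,j) ways to pick which j.
By inclusion–exclusion, the number of valid placements is Σ_{j=0}^{6} (−1)^j C(6,j)·(9−j)!.
Computing: 362880 − 241920 + 75600 − 14400 + 1800 − 144 + 6 = 183822.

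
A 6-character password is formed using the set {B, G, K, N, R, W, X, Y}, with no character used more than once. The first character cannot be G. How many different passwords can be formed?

The first character has 8−1 = 7 choices (anything except G).
The remaining 5 characters are filled from the other 7 symbols without repetition: 7 × 6 × 5 × 4 × 3 = 2520.
Total: 7 × 2520 = 17640.

17640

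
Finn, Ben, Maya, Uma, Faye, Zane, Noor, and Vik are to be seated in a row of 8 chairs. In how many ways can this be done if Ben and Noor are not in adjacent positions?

30240

Of the 8! = 40320 arrangements, those with Ben and Noor adjacent number 2 × 7! = 10080 (treat the pair as a block with 2 internal orders).
Complementary counting: 40320 − 10080 = 30240.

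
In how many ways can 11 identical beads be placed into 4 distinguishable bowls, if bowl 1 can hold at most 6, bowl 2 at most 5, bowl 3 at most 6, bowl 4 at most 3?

Without the upper bounds there are C(14,3) = 364 ways to split 11 among 4 bowls.
Subtract solutions that violate a single cap (substitute x_i' = x_i − (cap_i+1)): x_1 ≥ 7 gives C(7,3) = 35; x_2 ≥ 6 gives C(8,3) = 56; x_3 ≥ 7 gives C(7,3) = 35; x_4 ≥ 4 gives C(10,3) = 120. Together 246.
Add back pairs where two caps are both exceeded: 0 + 0 + 1 + 0 + 4 + 1 = 6.
By inclusion–exclusion the count is 364 − 246 + 6 = 124.

124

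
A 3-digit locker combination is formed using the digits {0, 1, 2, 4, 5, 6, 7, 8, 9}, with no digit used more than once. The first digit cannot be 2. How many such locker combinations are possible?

448

The first digit has 9−1 = 8 choices (anything except 2).
The remaining 2 digits are filled from the other 8 symbols without repetition: 8 × 7 = 56.
Total: 8 × 56 = 448.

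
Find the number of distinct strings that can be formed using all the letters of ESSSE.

10

Letter multiplicities in ESSSE: E×2, S×3.
Dividing 5! = 120 by 3!·2! = 12 for the repeated letters gives 10.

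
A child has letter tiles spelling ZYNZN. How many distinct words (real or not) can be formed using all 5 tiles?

The 5 letters of ZYNZN have repeats: N appearing twice and Z appearing twice.
So there are 5! / (2!·2!) = 30 distinguishable arrangements.

30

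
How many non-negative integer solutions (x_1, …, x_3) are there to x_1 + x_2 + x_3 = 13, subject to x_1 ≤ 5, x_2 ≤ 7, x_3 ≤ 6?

21

Ignoring the caps, the number of non-negative solutions to x_1+…+x_3 = 13 is C(15,2) = 105.
Subtract solutions that violate a single cap (substitute x_i' = x_i − (cap_i+1)): x_1 ≥ 6 gives C(9,2) = 36; x_2 ≥ 8 gives C(7,2) = 21; x_3 ≥ 7 gives C(8,2) = 28. Together 85.
Add back pairs where two caps are both exceeded: 0 + 1 + 0 = 1.
By inclusion–exclusion the count is 105 − 85 + 1 = 21.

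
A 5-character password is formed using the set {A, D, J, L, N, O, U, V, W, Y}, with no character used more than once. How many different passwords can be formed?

Choose and order 5 of the 10 symbols: the first character has 10 options, the next 9, and so on down to 6.
That product is 10 × 9 × 8 × 7 × 6 = 30240.

30240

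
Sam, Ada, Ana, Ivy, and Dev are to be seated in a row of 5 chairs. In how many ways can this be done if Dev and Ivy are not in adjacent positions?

There are 5! = 120 arrangements in all. If Dev and Ivy are adjacent, merging them into one block gives 2·(4)! = 48 arrangements.
Complementary counting: 120 − 48 = 72.

72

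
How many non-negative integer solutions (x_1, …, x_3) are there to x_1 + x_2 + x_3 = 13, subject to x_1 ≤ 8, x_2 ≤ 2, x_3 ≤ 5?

Ignoring the caps, the number of non-negative solutions to x_1+…+x_3 = 13 is C(15,2) = 105.
Subtract solutions that violate a single cap (substitute x_i' = x_i − (cap_i+1)): x_1 ≥ 9 gives C(6,2) = 15; x_2 ≥ 3 gives C(12,2) = 66; x_3 ≥ 6 gives C(9,2) = 36. Together 117.
Add back pairs where two caps are both exceeded: 3 + 0 + 15 = 18.
By inclusion–exclusion the count is 105 − 117 + 18 = 6.

6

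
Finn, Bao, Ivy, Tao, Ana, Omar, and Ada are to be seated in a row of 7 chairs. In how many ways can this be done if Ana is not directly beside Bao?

Of the 7! = 5040 arrangements, those with Ana and Bao adjacent number 2 × 6! = 1440 (treat the pair as a block with 2 internal orders).
So 5040 − 1440 = 3600 arrangements keep them apart.

3600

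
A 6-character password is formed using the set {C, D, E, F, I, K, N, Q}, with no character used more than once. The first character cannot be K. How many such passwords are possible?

The first character has 8−1 = 7 choices (anything except K).
The remaining 5 characters are filled from the other 7 symbols without repetition: 7 × 6 × 5 × 4 × 3 = 2520.
Total: 7 × 2520 = 17640.

17640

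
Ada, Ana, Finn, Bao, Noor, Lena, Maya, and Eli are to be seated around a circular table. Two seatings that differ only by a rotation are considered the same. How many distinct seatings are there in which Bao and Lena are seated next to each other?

1440

Glue Bao and Lena into a block (2 internal orders). Seating 7 units around a circle gives (6)! arrangements.
So 2 × (6)! = 2 × 720 = 1440.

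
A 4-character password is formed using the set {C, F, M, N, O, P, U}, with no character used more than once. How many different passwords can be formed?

This is a permutation of 4 out of 7: P(7,4) = 7!/3!.
7 × 6 × 5 × 4 = 840.

840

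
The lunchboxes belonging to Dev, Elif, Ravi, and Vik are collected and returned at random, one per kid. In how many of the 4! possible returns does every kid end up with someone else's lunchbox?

This is the derangement count D_4: permutations of 4 items with no fixed point.
By inclusion–exclusion this is Σ_{j=0}^{4} (−1)^j C(4,j)·(4−j)!.
Computing: 24 − 24 + 12 − 4 + 1 = 9.

9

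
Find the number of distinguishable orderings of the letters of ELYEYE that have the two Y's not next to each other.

40

There are 6!/(3!·2!) = 60 arrangements of ELYEYE in total.
Arrangements with the Y's together: treat YY as one letter, giving (5)!/(3!) = 20.
Hence 60 − 20 = 40.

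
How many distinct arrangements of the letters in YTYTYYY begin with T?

6

Fix T in the first position and arrange the remaining 6 letters.
Those 6 letters have Y appearing 5 times, giving (6)!/(5!) = 6.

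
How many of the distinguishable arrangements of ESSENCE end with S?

Fix S in the last position and arrange the remaining 6 letters.
Those 6 letters have E appearing 3 times, giving (6)!/(3!) = 120.

120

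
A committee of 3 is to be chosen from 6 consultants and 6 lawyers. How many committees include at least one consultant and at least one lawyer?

180

With no constraint there are C(12,3) = 220 possible selections.
Selections missing a whole group: no consultants → C(6,3) = 20; no lawyers → C(6,3) = 20.
Both groups omitted at once is impossible, so 220 − 40 = 180.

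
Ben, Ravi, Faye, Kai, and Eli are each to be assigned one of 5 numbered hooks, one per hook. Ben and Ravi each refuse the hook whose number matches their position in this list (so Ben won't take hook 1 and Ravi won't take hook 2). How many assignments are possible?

Let Aᵢ (for i ∈ {1, 2}) be the placements that put person i in their forbidden hook. Any j of these fix j positions, leaving (5−j)! ways to fill the rest, and there are C(2,j) ways to pick which j.
By inclusion–exclusion, the number of valid placements is Σ_{j=0}^{2} (−1)^j C(2,j)·(5−j)!.
Computing: 120 − 48 + 6 = 78.

78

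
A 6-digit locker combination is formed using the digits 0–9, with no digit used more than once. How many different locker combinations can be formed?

151200

Choose and order 6 of the 10 symbols: the first digit has 10 options, the next 9, and so on down to 5.
10 × 9 × 8 × 7 × 6 × 5 = 151200.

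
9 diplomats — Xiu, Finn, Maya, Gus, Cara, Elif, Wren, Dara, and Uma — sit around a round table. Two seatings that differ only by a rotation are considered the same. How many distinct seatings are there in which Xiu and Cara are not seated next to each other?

All circular seatings of 9 people number (8)! = 40320.
Those with Xiu next to Cara: fuse the pair into one unit and seat 8 units around a circle — 2·(7)! = 10080.
Subtracting, 40320 − 10080 = 30240.

30240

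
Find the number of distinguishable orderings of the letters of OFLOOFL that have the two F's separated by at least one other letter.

150

There are 7!/(3!·2!·2!) = 210 arrangements of OFLOOFL in total.
Arrangements with the F's together: treat FF as one letter, giving (6)!/(3!·2!) = 60.
Subtracting, 210 − 60 = 150 arrangements keep the F's apart.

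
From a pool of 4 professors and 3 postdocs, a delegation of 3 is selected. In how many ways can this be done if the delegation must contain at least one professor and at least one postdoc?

30

Unrestricted: C(7,3) = 35 ways to pick any 3 of the 7.
Subtract selections that omit an entire group: no professors → C(3,3) = 1; no postdocs → C(4,3) = 4.
Both groups omitted at once is impossible, so 35 − 5 = 30.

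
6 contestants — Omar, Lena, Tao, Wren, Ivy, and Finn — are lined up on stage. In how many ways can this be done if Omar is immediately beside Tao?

Treat {Omar, Tao} as a single unit. There are 5 units to order, and the pair itself can be ordered 2 ways.
So the count is 2·(5)! = 240.

240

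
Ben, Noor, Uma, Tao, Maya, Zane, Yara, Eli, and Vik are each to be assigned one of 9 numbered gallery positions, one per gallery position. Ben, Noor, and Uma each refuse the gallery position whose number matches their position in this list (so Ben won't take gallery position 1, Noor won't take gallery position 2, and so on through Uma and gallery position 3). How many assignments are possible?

256320

Let Aᵢ (for i ∈ {1, 2, 3}) be the placements that put person i in their forbidden gallery position. Any j of these fix j positions, leaving (9−j)! ways to fill the rest, and there are C(3,j) ways to pick which j.
By inclusion–exclusion, the number of valid placements is Σ_{j=0}^{3} (−1)^j C(3,j)·(9−j)!.
Computing: 362880 − 120960 + 15120 − 720 = 256320.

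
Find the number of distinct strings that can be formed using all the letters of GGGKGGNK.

168

The 8 letters of GGGKGGNK have repeats: G appearing 5 times and K appearing twice.
The number of distinct arrangements is 8!/(5!·2!) = 40320/240 = 168.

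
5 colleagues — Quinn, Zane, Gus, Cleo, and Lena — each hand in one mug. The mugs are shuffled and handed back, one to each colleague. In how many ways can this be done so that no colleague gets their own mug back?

44

Let Aᵢ be the assignments in which colleague i gets their own mug. We want the size of the complement of A₁∪…∪A_5.
By inclusion–exclusion this is Σ_{j=0}^{5} (−1)^j C(5,j)·(5−j)!.
Computing: 120 − 120 + 60 − 20 + 5 − 1 = 44.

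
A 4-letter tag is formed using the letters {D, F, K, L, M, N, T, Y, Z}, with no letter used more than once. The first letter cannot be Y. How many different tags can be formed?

2688

The first letter has 9−1 = 8 choices (anything except Y).
The remaining 3 letters are filled from the other 8 symbols without repetition: 8 × 7 × 6 = 336.
Total: 8 × 336 = 2688.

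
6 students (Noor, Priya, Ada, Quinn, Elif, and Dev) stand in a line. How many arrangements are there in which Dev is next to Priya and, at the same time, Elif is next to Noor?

96

Treat {Dev,Priya} as one block (2 orders) and {Elif,Noor} as another (2 orders).
That leaves 4 units to arrange: 2 × 2 × 4! = 4 × 24 = 96.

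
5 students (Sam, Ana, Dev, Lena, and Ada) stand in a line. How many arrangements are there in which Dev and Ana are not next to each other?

72

Of the 5! = 120 arrangements, those with Dev and Ana adjacent number 2 × 4! = 48 (treat the pair as a block with 2 internal orders).
Complementary counting: 120 − 48 = 72.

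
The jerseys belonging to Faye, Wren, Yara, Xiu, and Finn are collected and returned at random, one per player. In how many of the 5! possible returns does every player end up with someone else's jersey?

44

Count assignments avoiding every fixed point. For any j of the 5 players fixed to their old jersey, the other 5−j can be arranged in (5−j)! ways.
By inclusion–exclusion this is Σ_{j=0}^{5} (−1)^j C(5,j)·(5−j)!.
Computing: 120 − 120 + 60 − 20 + 5 − 1 = 44.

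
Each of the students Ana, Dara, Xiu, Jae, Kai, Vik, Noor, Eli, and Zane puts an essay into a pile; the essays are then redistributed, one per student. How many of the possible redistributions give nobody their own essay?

133496

Count assignments avoiding every fixed point. For any j of the 9 students fixed to their own essay, the other 9−j can be arranged in (9−j)! ways.
By inclusion–exclusion this is Σ_{j=0}^{9} (−1)^j C(9,j)·(9−j)!.
Computing: 362880 − 362880 + 181440 − 60480 + 15120 − 3024 + 504 − 72 + 9 − 1 = 133496.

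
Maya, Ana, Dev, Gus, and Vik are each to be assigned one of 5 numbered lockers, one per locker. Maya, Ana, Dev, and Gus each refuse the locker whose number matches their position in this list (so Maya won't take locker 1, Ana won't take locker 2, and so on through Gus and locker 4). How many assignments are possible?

53

Let Aᵢ (for 1 ≤ i ≤ 4) be the placements that put person i in their forbidden locker. Any j of these fix j positions, leaving (5−j)! ways to fill the rest, and there are C(4,j) ways to pick which j.
By inclusion–exclusion, the number of valid placements is Σ_{j=0}^{4} (−1)^j C(4,j)·(5−j)!.
Computing: 120 − 96 + 36 − 8 + 1 = 53.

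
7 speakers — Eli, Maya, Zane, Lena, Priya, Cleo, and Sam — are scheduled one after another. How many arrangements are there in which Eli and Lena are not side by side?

3600

Of the 7! = 5040 arrangements, those with Eli and Lena adjacent number 2 × 6! = 1440 (treat the pair as a block with 2 internal orders).
So 5040 − 1440 = 3600 arrangements keep them apart.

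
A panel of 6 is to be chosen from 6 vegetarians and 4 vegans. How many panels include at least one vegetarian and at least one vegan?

209

Unrestricted: C(10,6) = 210 ways to pick any 6 of the 10.
Subtract selections that omit an entire group: no vegetarians → C(4,6) = 0; no vegans → C(6,6) = 1.
Both groups omitted at once is impossible, so 210 − 1 = 209.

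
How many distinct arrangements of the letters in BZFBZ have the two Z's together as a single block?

Treat the 2 copies of Z as a single block. The multiset to arrange is then {ZZ, B, B, F}, 4 items in all.
That gives (4)!/(2!) = 12 arrangements.

12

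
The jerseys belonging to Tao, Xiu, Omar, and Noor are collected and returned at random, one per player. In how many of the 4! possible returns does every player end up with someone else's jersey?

9

Let Aᵢ be the assignments in which player i gets their old jersey. We want the size of the complement of A₁∪…∪A_4.
By inclusion–exclusion this is Σ_{j=0}^{4} (−1)^j C(4,j)·(4−j)!.
Computing: 24 − 24 + 12 − 4 + 1 = 9.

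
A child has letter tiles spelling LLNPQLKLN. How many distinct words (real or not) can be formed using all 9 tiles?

7560

The 9 letters of LLNPQLKLN have repeats: L appearing 4 times and N appearing twice.
The number of distinct arrangements is 9!/(4!·2!) = 362880/48 = 7560.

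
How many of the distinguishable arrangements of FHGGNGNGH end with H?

840

Fix H in the last position and arrange the remaining 8 letters.
Those 8 letters have G appearing 4 times and N appearing twice, giving (8)!/(4!·2!) = 840.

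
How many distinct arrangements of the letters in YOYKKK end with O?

With the last slot taken by O, it remains to arrange the other 5 letters (YYKKK).
Those 5 letters have K appearing 3 times and Y appearing twice, giving (5)!/(3!·2!) = 10.

10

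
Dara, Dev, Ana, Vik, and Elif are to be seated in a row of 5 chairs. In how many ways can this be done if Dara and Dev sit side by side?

48

Treat {Dara, Dev} as a single unit. There are 4 units to order, and the pair itself can be ordered 2 ways.
So the count is 2·(4)! = 48.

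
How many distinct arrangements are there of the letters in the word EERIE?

The 5 letters of EERIE have repeats: E appearing 3 times.
The number of distinct arrangements is 5!/(3!) = 120/6 = 20.

20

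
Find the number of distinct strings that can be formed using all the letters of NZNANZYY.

1680

The 8 letters of NZNANZYY have repeats: N appearing 3 times, Y appearing twice, and Z appearing twice.
Dividing 8! = 40320 by 3!·2!·2! = 24 for the repeated letters gives 1680.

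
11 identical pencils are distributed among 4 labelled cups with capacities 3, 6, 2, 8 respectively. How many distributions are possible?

By stars and bars, unrestricted non-negative solutions to x_1+…+x_4 = 11 number C(11+3,3) = 364.
Subtract solutions that violate a single cap (substitute x_i' = x_i − (cap_i+1)): x_1 ≥ 4 gives C(10,3) = 120; x_2 ≥ 7 gives C(7,3) = 35; x_3 ≥ 3 gives C(11,3) = 165; x_4 ≥ 9 gives C(5,3) = 10. Together 330.
Add back pairs where two caps are both exceeded: 1 + 35 + 0 + 4 + 0 + 0 = 40.
By inclusion–exclusion the count is 364 − 330 + 40 = 74.

74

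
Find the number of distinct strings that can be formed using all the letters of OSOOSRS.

The 7 letters of OSOOSRS have repeats: O appearing 3 times and S appearing 3 times.
So there are 7! / (3!·3!) = 140 distinguishable arrangements.

140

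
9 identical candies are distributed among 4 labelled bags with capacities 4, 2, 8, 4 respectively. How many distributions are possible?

73

By stars and bars, unrestricted non-negative solutions to x_1+…+x_4 = 9 number C(9+3,3) = 220.
Subtract solutions that violate a single cap (substitute x_i' = x_i − (cap_i+1)): x_1 ≥ 5 gives C(7,3) = 35; x_2 ≥ 3 gives C(9,3) = 84; x_3 ≥ 9 gives C(3,3) = 1; x_4 ≥ 5 gives C(7,3) = 35. Together 155.
Add back pairs where two caps are both exceeded: 4 + 0 + 0 + 0 + 4 + 0 = 8.
By inclusion–exclusion the count is 220 − 155 + 8 = 73.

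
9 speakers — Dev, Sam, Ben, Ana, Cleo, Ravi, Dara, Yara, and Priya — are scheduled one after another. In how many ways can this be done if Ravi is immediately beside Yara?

Glue Ravi and Yara into one block (2 internal orders), leaving 8 units to arrange in a row.
So the count is 2·(8)! = 80640.

80640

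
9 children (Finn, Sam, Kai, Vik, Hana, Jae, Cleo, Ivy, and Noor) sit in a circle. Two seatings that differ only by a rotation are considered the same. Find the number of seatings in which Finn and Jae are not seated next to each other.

30240

All circular seatings of 9 people number (8)! = 40320.
Seatings with Finn beside Jae: treat them as a block with 2 internal orders, giving 2 × (7)! = 10080.
Subtracting, 40320 − 10080 = 30240.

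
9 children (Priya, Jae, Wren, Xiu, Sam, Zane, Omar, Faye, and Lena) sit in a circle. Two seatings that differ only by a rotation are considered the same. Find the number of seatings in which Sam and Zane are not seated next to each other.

30240

Without the restriction there are (8)! = 40320 seatings.
Those with Sam next to Zane: fuse the pair into one unit and seat 8 units around a circle — 2·(7)! = 10080.
Subtracting, 40320 − 10080 = 30240.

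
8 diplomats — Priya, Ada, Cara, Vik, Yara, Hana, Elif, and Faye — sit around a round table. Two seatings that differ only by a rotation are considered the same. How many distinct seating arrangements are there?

5040

Around a circle, 8 distinct people have 8!/8 = (7)! = 5040 rotationally distinct seatings.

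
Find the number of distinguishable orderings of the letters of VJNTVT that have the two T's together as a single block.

Treat the 2 copies of T as a single block. The multiset to arrange is then {TT, J, N, V, V}, 5 items in all.
That gives (5)!/(2!) = 60 arrangements.

60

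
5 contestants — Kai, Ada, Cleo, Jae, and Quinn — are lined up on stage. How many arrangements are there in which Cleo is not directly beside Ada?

There are 5! = 120 arrangements in all. If Cleo and Ada are adjacent, merging them into one block gives 2·(4)! = 48 arrangements.
Complementary counting: 120 − 48 = 72.

72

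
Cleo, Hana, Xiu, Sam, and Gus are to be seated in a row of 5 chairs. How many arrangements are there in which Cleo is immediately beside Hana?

48

Place the 3 others and the Cleo-Hana pair as 4 objects in a line; the pair has 2 internal arrangements.
That gives 2 × 4! = 2 × 24 = 48.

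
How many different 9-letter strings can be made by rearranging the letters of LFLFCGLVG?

15120

Letter multiplicities in LFLFCGLVG: C×1, F×2, G×2, L×3, V×1.
Dividing 9! = 362880 by 3!·2!·2! = 24 for the repeated letters gives 15120.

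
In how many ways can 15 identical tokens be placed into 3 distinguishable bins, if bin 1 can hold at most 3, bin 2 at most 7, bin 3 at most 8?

By stars and bars, unrestricted non-negative solutions to x_1+…+x_3 = 15 number C(15+2,2) = 136.
Subtract solutions that violate a single cap (substitute x_i' = x_i − (cap_i+1)): x_1 ≥ 4 gives C(13,2) = 78; x_2 ≥ 8 gives C(9,2) = 36; x_3 ≥ 9 gives C(8,2) = 28. Together 142.
Add back pairs where two caps are both exceeded: 10 + 6 + 0 = 16.
By inclusion–exclusion the count is 136 − 142 + 16 = 10.

10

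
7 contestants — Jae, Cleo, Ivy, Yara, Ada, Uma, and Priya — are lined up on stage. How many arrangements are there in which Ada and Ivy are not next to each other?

Of the 7! = 5040 arrangements, those with Ada and Ivy adjacent number 2 × 6! = 1440 (treat the pair as a block with 2 internal orders).
So 5040 − 1440 = 3600 arrangements keep them apart.

3600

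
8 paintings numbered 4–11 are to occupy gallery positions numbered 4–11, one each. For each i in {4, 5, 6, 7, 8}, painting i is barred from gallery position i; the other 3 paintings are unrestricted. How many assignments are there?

21234

Let Aᵢ (for 4 ≤ i ≤ 8) be the placements that put painting i in its forbidden gallery position. Any j of these fix j positions, leaving (8−j)! ways to fill the rest, and there are C(5,j) ways to pick which j.
By inclusion–exclusion, the number of valid placements is Σ_{j=0}^{5} (−1)^j C(5,j)·(8−j)!.
Computing: 40320 − 25200 + 7200 − 1200 + 120 − 6 = 21234.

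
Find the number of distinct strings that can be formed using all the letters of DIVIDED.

The 7 letters of DIVIDED have repeats: D appearing 3 times and I appearing twice.
The number of distinct arrangements is 7!/(3!·2!) = 5040/12 = 420.

420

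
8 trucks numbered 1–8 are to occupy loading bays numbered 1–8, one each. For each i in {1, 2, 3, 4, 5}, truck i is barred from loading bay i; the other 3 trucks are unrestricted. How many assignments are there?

Let Aᵢ (for 1 ≤ i ≤ 5) be the placements that put truck i in its forbidden loading bay. Any j of these fix j positions, leaving (8−j)! ways to fill the rest, and there are C(5,j) ways to pick which j.
By inclusion–exclusion, the number of valid placements is Σ_{j=0}^{5} (−1)^j C(5,j)·(8−j)!.
Computing: 40320 − 25200 + 7200 − 1200 + 120 − 6 = 21234.

21234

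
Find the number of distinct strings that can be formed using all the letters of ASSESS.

30

ASSESS has 6 letters with S appearing 4 times.
The number of distinct arrangements is 6!/(4!) = 720/24 = 30.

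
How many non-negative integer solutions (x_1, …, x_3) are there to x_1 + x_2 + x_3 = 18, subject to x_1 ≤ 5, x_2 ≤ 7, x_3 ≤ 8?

Ignoring the caps, the number of non-negative solutions to x_1+…+x_3 = 18 is C(20,2) = 190.
Subtract solutions that violate a single cap (substitute x_i' = x_i − (cap_i+1)): x_1 ≥ 6 gives C(14,2) = 91; x_2 ≥ 8 gives C(12,2) = 66; x_3 ≥ 9 gives C(11,2) = 55. Together 212.
Add back pairs where two caps are both exceeded: 15 + 10 + 3 = 28.
By inclusion–exclusion the count is 190 − 212 + 28 = 6.

6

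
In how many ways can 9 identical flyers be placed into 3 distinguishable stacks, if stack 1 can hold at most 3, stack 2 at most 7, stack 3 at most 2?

9

Without the upper bounds there are C(11,2) = 55 ways to split 9 among 3 stacks.
Subtract solutions that violate a single cap (substitute x_i' = x_i − (cap_i+1)): x_1 ≥ 4 gives C(7,2) = 21; x_2 ≥ 8 gives C(3,2) = 3; x_3 ≥ 3 gives C(8,2) = 28. Together 52.
Add back pairs where two caps are both exceeded: 0 + 6 + 0 = 6.
By inclusion–exclusion the count is 55 − 52 + 6 = 9.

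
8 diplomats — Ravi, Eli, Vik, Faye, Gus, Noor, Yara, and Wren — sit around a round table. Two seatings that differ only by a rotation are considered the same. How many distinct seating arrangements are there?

5040

Around a circle, 8 distinct people have 8!/8 = (7)! = 5040 rotationally distinct seatings.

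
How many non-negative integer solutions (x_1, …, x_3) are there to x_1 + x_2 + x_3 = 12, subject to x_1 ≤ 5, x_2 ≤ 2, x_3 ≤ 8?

9

Ignoring the caps, the number of non-negative solutions to x_1+…+x_3 = 12 is C(14,2) = 91.
Subtract solutions that violate a single cap (substitute x_i' = x_i − (cap_i+1)): x_1 ≥ 6 gives C(8,2) = 28; x_2 ≥ 3 gives C(11,2) = 55; x_3 ≥ 9 gives C(5,2) = 10. Together 93.
Add back pairs where two caps are both exceeded: 10 + 0 + 1 = 11.
By inclusion–exclusion the count is 91 − 93 + 11 = 9.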